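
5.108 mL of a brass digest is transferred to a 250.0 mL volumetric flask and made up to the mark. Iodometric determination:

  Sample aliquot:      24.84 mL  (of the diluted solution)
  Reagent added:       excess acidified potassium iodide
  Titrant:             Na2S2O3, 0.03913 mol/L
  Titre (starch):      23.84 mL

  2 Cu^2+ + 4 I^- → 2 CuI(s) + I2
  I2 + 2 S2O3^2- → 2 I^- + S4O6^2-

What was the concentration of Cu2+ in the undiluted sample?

n(S2O3^2-) = 0.02384 × 0.03913 = 9.329 × 10^-4 mol
n(I2) = n(S2O3^2-)/2 = 4.664 × 10^-4 mol
From the 2:1 ratio, n(Cu2+) in the aliquot = 2/1 × 4.664 × 10^-4 = 9.329 × 10^-4 mol
[Cu2+]_dilute = 9.329 × 10^-4 / 0.02484 = 0.03755 mol/L
[Cu2+]_original = 0.03755 × 250.0/5.108 = 1.838 mol/L

1.838 mol/L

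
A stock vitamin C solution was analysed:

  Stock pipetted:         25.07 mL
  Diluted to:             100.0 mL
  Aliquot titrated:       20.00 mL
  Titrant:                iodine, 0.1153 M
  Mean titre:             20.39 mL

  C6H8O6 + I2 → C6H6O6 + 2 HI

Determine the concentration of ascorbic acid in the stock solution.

0.4689 M

n(I2) = 0.02039 × 0.1153 = 2.351 × 10^-3 mol
n(C6H8O6) in the aliquot = 2.351 × 10^-3 mol (1:1 ratio)
[C6H8O6]_dilute = 2.351 × 10^-3 / 0.02000 = 0.1175 mol/L
Dilution factor = 100.0 / 25.07 = 3.989
[C6H8O6]_stock = 0.1175 × 3.989 = 0.4689 mol/L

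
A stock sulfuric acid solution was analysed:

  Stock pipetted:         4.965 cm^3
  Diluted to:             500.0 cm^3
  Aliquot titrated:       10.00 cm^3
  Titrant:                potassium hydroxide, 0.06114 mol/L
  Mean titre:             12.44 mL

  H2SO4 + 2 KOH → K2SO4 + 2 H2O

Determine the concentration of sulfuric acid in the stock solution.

3.830 mol/L

n(KOH) = 0.01244 × 0.06114 = 7.606 × 10^-4 mol
From the 1:2 ratio, n(H2SO4) in the aliquot = 1/2 × 7.606 × 10^-4 = 3.803 × 10^-4 mol
[H2SO4]_dilute = 3.803 × 10^-4 / 0.01000 = 0.03803 mol/L
Dilution factor = 500.0 / 4.965 = 100.7
[H2SO4]_stock = 0.03803 × 100.7 = 3.830 mol/L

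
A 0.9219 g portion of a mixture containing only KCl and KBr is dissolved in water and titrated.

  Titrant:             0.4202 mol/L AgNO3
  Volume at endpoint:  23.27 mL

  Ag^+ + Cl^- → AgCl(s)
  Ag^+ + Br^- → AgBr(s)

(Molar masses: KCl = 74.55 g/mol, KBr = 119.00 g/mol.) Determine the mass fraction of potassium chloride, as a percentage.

43.97 %

n(AgNO3) = 0.02327 × 0.4202 = 9.778 × 10^-3 mol
Let x = n(KCl), y = n(KBr).
Titrant: 1x + 1y = 9.778 × 10^-3;  mass: 74.55x + 119.00y = 0.9219
Solving, x = 5.437 × 10^-3 mol, y = 4.341 × 10^-3 mol
mass of KCl = 5.437 × 10^-3 × 74.55 = 0.4054 g
% KCl = 0.4054 / 0.9219 × 100 = 43.97 %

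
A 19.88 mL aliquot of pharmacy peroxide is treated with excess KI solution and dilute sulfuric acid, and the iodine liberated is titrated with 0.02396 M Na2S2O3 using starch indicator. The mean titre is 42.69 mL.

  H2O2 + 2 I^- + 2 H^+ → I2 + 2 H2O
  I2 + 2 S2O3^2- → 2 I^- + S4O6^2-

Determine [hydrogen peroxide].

n(S2O3^2-) = 0.04269 × 0.02396 = 1.023 × 10^-3 mol
n(I2) = n(S2O3^2-)/2 = 5.114 × 10^-4 mol
n(H2O2) in the aliquot = 5.114 × 10^-4 mol (1:1 ratio)
[H2O2] = 5.114 × 10^-4 / 0.01988 = 0.02573 mol/L

0.02573 M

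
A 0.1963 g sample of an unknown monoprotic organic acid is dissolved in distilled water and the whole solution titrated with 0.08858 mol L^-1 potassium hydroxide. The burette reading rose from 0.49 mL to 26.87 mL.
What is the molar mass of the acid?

n(KOH) = 0.02638 L × 0.08858 mol/L = 2.337 × 10^-3 mol
n(HA) = 2.337 × 10^-3 mol (1:1 ratio)
M = m / n = 0.1963 g / 2.337 × 10^-3 mol = 84.01 g/mol

84.01 g/mol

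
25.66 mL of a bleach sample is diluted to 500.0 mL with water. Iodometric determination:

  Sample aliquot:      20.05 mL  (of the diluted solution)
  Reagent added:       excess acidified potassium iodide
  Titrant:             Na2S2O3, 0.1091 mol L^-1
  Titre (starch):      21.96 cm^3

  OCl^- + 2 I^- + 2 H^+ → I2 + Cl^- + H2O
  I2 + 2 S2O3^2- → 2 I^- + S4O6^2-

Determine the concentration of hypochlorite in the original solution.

1.164 mol/L

n(S2O3^2-) = 0.02196 × 0.1091 = 2.396 × 10^-3 mol
n(I2) = n(S2O3^2-)/2 = 1.198 × 10^-3 mol
n(OCl^-) in the aliquot = 1.198 × 10^-3 mol (1:1 ratio)
[OCl^-]_dilute = 1.198 × 10^-3 / 0.02005 = 0.05975 mol/L
[OCl^-]_original = 0.05975 × 500.0/25.66 = 1.164 mol/L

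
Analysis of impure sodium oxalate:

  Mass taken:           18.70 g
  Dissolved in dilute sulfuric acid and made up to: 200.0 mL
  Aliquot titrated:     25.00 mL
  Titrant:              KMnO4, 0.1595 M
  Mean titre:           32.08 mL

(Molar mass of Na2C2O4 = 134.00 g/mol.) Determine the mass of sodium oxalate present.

2 MnO4^- + 5 C2O4^2- + 16 H^+ → 2 Mn^2+ + 10 CO2 + 8 H2O
n(KMnO4) per titration = 0.03208 × 0.1595 = 5.117 × 10^-3 mol
From the 5:2 ratio, n(Na2C2O4) in each aliquot = 5/2 × 5.117 × 10^-3 = 0.01279 mol
n(Na2C2O4) in the whole flask = 0.01279 × 200.0/25.00 = 0.1023 mol
mass of Na2C2O4 = 0.1023 × 134.00 = 13.71 g

13.71 g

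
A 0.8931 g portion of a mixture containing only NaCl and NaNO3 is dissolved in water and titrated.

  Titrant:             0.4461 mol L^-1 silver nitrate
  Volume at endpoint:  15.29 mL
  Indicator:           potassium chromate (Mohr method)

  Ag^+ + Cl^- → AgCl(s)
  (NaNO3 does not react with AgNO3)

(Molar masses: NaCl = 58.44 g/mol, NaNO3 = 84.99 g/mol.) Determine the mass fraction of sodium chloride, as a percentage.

n(AgNO3) = 0.01529 × 0.4461 = 6.821 × 10^-3 mol
Let x = n(NaCl), y = n(NaNO3).
Titrant: 1x = 6.821 × 10^-3;  mass: 58.44x + 84.99y = 0.8931
Solving, x = 6.821 × 10^-3 mol, y = 5.818 × 10^-3 mol
mass of NaCl = 6.821 × 10^-3 × 58.44 = 0.3986 g
% NaCl = 0.3986 / 0.8931 × 100 = 44.63 %

44.63 %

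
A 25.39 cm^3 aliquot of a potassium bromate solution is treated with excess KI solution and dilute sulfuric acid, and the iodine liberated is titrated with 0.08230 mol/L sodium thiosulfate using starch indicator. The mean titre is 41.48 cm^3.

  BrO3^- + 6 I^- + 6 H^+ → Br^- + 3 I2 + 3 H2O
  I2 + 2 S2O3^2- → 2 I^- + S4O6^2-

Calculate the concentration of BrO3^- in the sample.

0.02241 mol/L

n(S2O3^2-) = 0.04148 × 0.08230 = 3.414 × 10^-3 mol
n(I2) = n(S2O3^2-)/2 = 1.707 × 10^-3 mol
From the 1:3 ratio, n(BrO3^-) in the aliquot = 1/3 × 1.707 × 10^-3 = 5.690 × 10^-4 mol
[BrO3^-] = 5.690 × 10^-4 / 0.02539 = 0.02241 mol/L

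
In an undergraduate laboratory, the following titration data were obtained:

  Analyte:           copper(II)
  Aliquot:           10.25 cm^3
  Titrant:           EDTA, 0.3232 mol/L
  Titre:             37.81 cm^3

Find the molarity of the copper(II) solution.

Cu^2+ + EDTA^4- → [Cu(EDTA)]^2-
n(EDTA) = 0.03781 L × 0.3232 mol/L = 0.01222 mol
n(Cu2+) = 0.01222 mol (1:1 mole ratio)
[Cu2+] = 0.01222 mol / 0.01025 L = 1.192 mol/L

1.192 mol/L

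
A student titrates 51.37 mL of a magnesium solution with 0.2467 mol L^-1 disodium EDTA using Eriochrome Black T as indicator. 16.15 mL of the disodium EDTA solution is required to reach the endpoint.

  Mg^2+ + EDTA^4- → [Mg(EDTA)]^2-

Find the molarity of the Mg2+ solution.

0.07756 mol/L

n(EDTA) = 0.01615 L × 0.2467 mol/L = 3.984 × 10^-3 mol
n(Mg2+) = 3.984 × 10^-3 mol (1:1 mole ratio)
[Mg2+] = 3.984 × 10^-3 mol / 0.05137 L = 0.07756 mol/L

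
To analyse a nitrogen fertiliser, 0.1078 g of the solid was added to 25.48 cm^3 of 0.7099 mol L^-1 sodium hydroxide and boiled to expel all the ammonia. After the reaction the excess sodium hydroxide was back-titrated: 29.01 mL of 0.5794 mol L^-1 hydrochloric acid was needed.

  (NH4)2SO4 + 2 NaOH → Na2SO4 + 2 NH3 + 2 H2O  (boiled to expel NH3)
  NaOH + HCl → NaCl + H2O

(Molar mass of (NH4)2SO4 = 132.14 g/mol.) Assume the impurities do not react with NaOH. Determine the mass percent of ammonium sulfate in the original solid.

n(NaOH) added = 0.02548 × 0.7099 = 0.01809 mol
n(HCl) used in back-titration = 0.02901 × 0.5794 = 0.01681 mol
n(NaOH) left over = 0.01681 mol (1:1 ratio)
n(NaOH) consumed by analyte = 0.01809 − 0.01681 = 1.280 × 10^-3 mol
From the 1:2 ratio, n((NH4)2SO4) = 1/2 × 1.280 × 10^-3 = 6.399 × 10^-4 mol
mass of (NH4)2SO4 = 6.399 × 10^-4 × 132.14 = 0.08456 g
% (NH4)2SO4 = 0.08456 / 0.1078 × 100 = 78.44 %

78.44 %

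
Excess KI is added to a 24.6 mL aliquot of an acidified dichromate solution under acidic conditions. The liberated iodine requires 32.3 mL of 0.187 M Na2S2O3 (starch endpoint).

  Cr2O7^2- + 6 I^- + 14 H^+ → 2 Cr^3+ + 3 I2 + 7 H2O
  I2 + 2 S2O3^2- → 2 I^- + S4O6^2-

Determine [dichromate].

n(S2O3^2-) = 0.0323 × 0.187 = 6.04 × 10^-3 mol
n(I2) = n(S2O3^2-)/2 = 3.02 × 10^-3 mol
From the 1:3 ratio, n(Cr2O7^2-) in the aliquot = 1/3 × 3.02 × 10^-3 = 1.01 × 10^-3 mol
[Cr2O7^2-] = 1.01 × 10^-3 / 0.0246 = 0.0409 mol/L

0.0409 M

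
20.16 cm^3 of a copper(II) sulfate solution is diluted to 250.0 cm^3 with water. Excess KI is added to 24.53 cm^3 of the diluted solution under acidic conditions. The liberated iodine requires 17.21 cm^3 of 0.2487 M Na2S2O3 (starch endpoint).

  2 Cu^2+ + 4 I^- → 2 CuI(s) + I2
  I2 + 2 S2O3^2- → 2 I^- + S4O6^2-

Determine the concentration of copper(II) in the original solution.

n(S2O3^2-) = 0.01721 × 0.2487 = 4.280 × 10^-3 mol
n(I2) = n(S2O3^2-)/2 = 2.140 × 10^-3 mol
From the 2:1 ratio, n(Cu2+) in the aliquot = 2/1 × 2.140 × 10^-3 = 4.280 × 10^-3 mol
[Cu2+]_dilute = 4.280 × 10^-3 / 0.02453 = 0.1745 mol/L
[Cu2+]_original = 0.1745 × 250.0/20.16 = 2.164 mol/L

2.164 M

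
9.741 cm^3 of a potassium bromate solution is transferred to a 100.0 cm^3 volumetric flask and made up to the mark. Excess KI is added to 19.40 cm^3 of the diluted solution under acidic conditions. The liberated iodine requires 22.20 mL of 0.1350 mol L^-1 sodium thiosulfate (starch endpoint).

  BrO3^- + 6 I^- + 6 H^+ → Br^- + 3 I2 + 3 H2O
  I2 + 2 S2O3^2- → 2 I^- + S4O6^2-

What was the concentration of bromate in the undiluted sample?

n(S2O3^2-) = 0.02220 × 0.1350 = 2.997 × 10^-3 mol
n(I2) = n(S2O3^2-)/2 = 1.498 × 10^-3 mol
From the 1:3 ratio, n(BrO3^-) in the aliquot = 1/3 × 1.498 × 10^-3 = 4.995 × 10^-4 mol
[BrO3^-]_dilute = 4.995 × 10^-4 / 0.01940 = 0.02575 mol/L
[BrO3^-]_original = 0.02575 × 100.0/9.741 = 0.2643 mol/L

0.2643 mol/L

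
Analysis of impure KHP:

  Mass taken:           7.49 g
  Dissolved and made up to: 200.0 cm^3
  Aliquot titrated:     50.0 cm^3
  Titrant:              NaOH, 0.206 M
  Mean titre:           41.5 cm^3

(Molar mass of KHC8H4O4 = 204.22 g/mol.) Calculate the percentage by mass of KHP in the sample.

KHC8H4O4 + NaOH → KNaC8H4O4 + H2O
n(NaOH) per titration = 0.0415 × 0.206 = 8.55 × 10^-3 mol
n(KHC8H4O4) in each aliquot = 8.55 × 10^-3 mol (1:1 ratio)
n(KHC8H4O4) in the whole flask = 8.55 × 10^-3 × 200.0/50.0 = 0.0342 mol
mass of KHC8H4O4 = 0.0342 × 204.22 = 6.98 g
% KHC8H4O4 = 6.98 / 7.49 × 100 = 93.2 %

93.2 %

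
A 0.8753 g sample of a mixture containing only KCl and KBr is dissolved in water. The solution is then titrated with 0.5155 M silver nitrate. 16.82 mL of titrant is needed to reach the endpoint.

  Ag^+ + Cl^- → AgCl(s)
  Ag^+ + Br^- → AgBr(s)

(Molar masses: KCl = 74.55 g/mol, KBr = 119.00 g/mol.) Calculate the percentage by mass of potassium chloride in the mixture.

n(AgNO3) = 0.01682 × 0.5155 = 8.671 × 10^-3 mol
Let x = n(KCl), y = n(KBr).
Titrant: 1x + 1y = 8.671 × 10^-3;  mass: 74.55x + 119.00y = 0.8753
Solving, x = 3.521 × 10^-3 mol, y = 5.150 × 10^-3 mol
mass of KCl = 3.521 × 10^-3 × 74.55 = 0.2625 g
% KCl = 0.2625 / 0.8753 × 100 = 29.99 %

29.99 %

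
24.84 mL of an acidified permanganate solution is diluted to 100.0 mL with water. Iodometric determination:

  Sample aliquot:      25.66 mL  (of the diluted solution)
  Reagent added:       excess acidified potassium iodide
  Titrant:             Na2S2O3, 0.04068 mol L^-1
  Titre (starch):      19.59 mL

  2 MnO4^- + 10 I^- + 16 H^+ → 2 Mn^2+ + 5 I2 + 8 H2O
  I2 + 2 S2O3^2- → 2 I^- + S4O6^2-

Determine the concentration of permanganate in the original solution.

0.02501 mol/L

n(S2O3^2-) = 0.01959 × 0.04068 = 7.969 × 10^-4 mol
n(I2) = n(S2O3^2-)/2 = 3.985 × 10^-4 mol
From the 2:5 ratio, n(MnO4^-) in the aliquot = 2/5 × 3.985 × 10^-4 = 1.594 × 10^-4 mol
[MnO4^-]_dilute = 1.594 × 10^-4 / 0.02566 = 0.006211 mol/L
[MnO4^-]_original = 0.006211 × 100.0/24.84 = 0.02501 mol/L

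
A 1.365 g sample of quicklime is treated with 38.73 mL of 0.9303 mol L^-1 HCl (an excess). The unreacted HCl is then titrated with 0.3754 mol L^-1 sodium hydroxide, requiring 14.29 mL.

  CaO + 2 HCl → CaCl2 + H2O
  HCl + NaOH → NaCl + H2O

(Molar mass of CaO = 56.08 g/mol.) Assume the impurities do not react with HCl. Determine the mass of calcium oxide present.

0.8599 g

n(HCl) added = 0.03873 × 0.9303 = 0.03603 mol
n(NaOH) used in back-titration = 0.01429 × 0.3754 = 5.364 × 10^-3 mol
n(HCl) left over = 5.364 × 10^-3 mol (1:1 ratio)
n(HCl) consumed by analyte = 0.03603 − 5.364 × 10^-3 = 0.03067 mol
From the 1:2 ratio, n(CaO) = 1/2 × 0.03067 = 0.01533 mol
mass of CaO = 0.01533 × 56.08 = 0.8599 g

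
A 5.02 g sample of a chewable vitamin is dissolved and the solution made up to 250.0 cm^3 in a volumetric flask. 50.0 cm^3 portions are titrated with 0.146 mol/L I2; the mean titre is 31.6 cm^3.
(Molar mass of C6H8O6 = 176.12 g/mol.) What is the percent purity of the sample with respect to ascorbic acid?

C6H8O6 + I2 → C6H6O6 + 2 HI
n(I2) per titration = 0.0316 × 0.146 = 4.61 × 10^-3 mol
n(C6H8O6) in each aliquot = 4.61 × 10^-3 mol (1:1 ratio)
n(C6H8O6) in the whole flask = 4.61 × 10^-3 × 250.0/50.0 = 0.0231 mol
mass of C6H8O6 = 0.0231 × 176.12 = 4.06 g
% C6H8O6 = 4.06 / 5.02 × 100 = 80.9 %

80.9 %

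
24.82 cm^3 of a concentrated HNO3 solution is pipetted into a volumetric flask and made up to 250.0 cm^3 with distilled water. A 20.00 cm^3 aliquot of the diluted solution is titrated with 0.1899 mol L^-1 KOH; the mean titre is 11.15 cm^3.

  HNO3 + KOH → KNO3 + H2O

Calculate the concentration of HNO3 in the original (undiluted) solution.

1.066 mol/L

n(KOH) = 0.01115 × 0.1899 = 2.117 × 10^-3 mol
n(HNO3) in the aliquot = 2.117 × 10^-3 mol (1:1 ratio)
[HNO3]_dilute = 2.117 × 10^-3 / 0.02000 = 0.1059 mol/L
Dilution factor = 250.0 / 24.82 = 10.07
[HNO3]_stock = 0.1059 × 10.07 = 1.066 mol/L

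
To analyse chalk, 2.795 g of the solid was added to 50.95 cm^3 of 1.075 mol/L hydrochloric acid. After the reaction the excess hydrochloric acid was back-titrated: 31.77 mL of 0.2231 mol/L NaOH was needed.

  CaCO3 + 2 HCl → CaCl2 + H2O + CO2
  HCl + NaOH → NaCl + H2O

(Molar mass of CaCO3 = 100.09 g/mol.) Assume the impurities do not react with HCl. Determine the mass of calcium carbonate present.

2.386 g

n(HCl) added = 0.05095 × 1.075 = 0.05477 mol
n(NaOH) used in back-titration = 0.03177 × 0.2231 = 7.088 × 10^-3 mol
n(HCl) left over = 7.088 × 10^-3 mol (1:1 ratio)
n(HCl) consumed by analyte = 0.05477 − 7.088 × 10^-3 = 0.04768 mol
From the 1:2 ratio, n(CaCO3) = 1/2 × 0.04768 = 0.02384 mol
mass of CaCO3 = 0.02384 × 100.09 = 2.386 g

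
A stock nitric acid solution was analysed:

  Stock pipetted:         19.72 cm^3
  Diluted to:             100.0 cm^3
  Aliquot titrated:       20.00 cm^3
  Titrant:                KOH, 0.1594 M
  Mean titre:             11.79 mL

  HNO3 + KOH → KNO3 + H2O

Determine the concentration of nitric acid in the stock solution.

n(KOH) = 0.01179 × 0.1594 = 1.879 × 10^-3 mol
n(HNO3) in the aliquot = 1.879 × 10^-3 mol (1:1 ratio)
[HNO3]_dilute = 1.879 × 10^-3 / 0.02000 = 0.09397 mol/L
Dilution factor = 100.0 / 19.72 = 5.071
[HNO3]_stock = 0.09397 × 5.071 = 0.4765 mol/L

0.4765 M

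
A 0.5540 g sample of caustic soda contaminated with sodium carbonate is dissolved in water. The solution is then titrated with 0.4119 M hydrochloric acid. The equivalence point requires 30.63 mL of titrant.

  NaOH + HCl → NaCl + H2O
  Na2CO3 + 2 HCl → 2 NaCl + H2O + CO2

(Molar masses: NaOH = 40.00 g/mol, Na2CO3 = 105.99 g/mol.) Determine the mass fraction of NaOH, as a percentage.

63.68 %

n(HCl) = 0.03063 × 0.4119 = 0.01262 mol
Let x = n(NaOH), y = n(Na2CO3).
Titrant: 1x + 2y = 0.01262;  mass: 40.00x + 105.99y = 0.5540
Solving, x = 8.820 × 10^-3 mol, y = 1.898 × 10^-3 mol
mass of NaOH = 8.820 × 10^-3 × 40.00 = 0.3528 g
% NaOH = 0.3528 / 0.5540 × 100 = 63.68 %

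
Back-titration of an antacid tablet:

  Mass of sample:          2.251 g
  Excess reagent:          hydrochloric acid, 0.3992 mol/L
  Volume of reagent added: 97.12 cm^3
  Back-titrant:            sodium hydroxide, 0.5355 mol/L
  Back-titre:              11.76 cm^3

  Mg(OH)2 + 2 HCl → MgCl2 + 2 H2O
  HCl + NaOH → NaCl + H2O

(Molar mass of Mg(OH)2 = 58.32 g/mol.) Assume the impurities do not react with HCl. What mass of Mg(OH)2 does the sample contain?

0.9469 g

n(HCl) added = 0.09712 × 0.3992 = 0.03877 mol
n(NaOH) used in back-titration = 0.01176 × 0.5355 = 6.297 × 10^-3 mol
n(HCl) left over = 6.297 × 10^-3 mol (1:1 ratio)
n(HCl) consumed by analyte = 0.03877 − 6.297 × 10^-3 = 0.03247 mol
From the 1:2 ratio, n(Mg(OH)2) = 1/2 × 0.03247 = 0.01624 mol
mass of Mg(OH)2 = 0.01624 × 58.32 = 0.9469 g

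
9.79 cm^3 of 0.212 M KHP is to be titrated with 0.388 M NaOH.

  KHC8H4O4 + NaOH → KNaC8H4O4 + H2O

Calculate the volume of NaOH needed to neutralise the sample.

n(KHC8H4O4) = 0.00979 L × 0.212 mol/L = 2.08 × 10^-3 mol
n(NaOH) = 2.08 × 10^-3 mol (1:1 stoichiometry)
V(NaOH) = 2.08 × 10^-3 mol / 0.388 mol/L = 0.00535 L = 5.35 mL

5.35 mL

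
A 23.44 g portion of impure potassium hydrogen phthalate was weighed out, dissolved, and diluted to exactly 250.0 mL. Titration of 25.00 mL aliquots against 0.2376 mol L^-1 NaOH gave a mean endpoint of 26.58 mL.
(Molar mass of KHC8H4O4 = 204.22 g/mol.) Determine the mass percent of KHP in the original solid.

55.02 %

KHC8H4O4 + NaOH → KNaC8H4O4 + H2O
n(NaOH) per titration = 0.02658 × 0.2376 = 6.315 × 10^-3 mol
n(KHC8H4O4) in each aliquot = 6.315 × 10^-3 mol (1:1 ratio)
n(KHC8H4O4) in the whole flask = 6.315 × 10^-3 × 250.0/25.00 = 0.06315 mol
mass of KHC8H4O4 = 0.06315 × 204.22 = 12.90 g
% KHC8H4O4 = 12.90 / 23.44 × 100 = 55.02 %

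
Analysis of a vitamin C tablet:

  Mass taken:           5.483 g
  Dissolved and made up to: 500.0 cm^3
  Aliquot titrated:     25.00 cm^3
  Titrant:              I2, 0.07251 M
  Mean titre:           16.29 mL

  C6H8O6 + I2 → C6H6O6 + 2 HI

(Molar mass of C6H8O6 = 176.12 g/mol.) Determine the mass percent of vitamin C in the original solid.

n(I2) per titration = 0.01629 × 0.07251 = 1.181 × 10^-3 mol
n(C6H8O6) in each aliquot = 1.181 × 10^-3 mol (1:1 ratio)
n(C6H8O6) in the whole flask = 1.181 × 10^-3 × 500.0/25.00 = 0.02362 mol
mass of C6H8O6 = 0.02362 × 176.12 = 4.161 g
% C6H8O6 = 4.161 / 5.483 × 100 = 75.88 %

75.88 %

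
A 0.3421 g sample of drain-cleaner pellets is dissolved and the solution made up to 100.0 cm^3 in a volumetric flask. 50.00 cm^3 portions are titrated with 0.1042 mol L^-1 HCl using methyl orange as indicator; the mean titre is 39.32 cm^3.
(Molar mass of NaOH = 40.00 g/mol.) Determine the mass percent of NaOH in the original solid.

NaOH + HCl → NaCl + H2O
n(HCl) per titration = 0.03932 × 0.1042 = 4.097 × 10^-3 mol
n(NaOH) in each aliquot = 4.097 × 10^-3 mol (1:1 ratio)
n(NaOH) in the whole flask = 4.097 × 10^-3 × 100.0/50.00 = 8.194 × 10^-3 mol
mass of NaOH = 8.194 × 10^-3 × 40.00 = 0.3278 g
% NaOH = 0.3278 / 0.3421 × 100 = 95.81 %

95.81 %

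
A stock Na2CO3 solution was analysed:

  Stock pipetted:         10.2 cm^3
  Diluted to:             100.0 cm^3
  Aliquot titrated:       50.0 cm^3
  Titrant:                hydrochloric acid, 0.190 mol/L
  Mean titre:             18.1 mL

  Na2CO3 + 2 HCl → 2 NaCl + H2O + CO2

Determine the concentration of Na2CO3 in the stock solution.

0.337 mol/L

n(HCl) = 0.0181 × 0.190 = 3.44 × 10^-3 mol
From the 1:2 ratio, n(Na2CO3) in the aliquot = 1/2 × 3.44 × 10^-3 = 1.72 × 10^-3 mol
[Na2CO3]_dilute = 1.72 × 10^-3 / 0.0500 = 0.0344 mol/L
Dilution factor = 100.0 / 10.2 = 9.804
[Na2CO3]_stock = 0.0344 × 9.804 = 0.337 mol/L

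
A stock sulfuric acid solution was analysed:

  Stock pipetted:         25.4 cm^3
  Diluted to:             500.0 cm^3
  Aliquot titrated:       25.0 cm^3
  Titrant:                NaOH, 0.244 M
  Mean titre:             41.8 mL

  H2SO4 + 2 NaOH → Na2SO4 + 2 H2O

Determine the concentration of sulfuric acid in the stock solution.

n(NaOH) = 0.0418 × 0.244 = 0.0102 mol
From the 1:2 ratio, n(H2SO4) in the aliquot = 1/2 × 0.0102 = 5.10 × 10^-3 mol
[H2SO4]_dilute = 5.10 × 10^-3 / 0.0250 = 0.204 mol/L
Dilution factor = 500.0 / 25.4 = 19.69
[H2SO4]_stock = 0.204 × 19.69 = 4.02 mol/L

4.02 M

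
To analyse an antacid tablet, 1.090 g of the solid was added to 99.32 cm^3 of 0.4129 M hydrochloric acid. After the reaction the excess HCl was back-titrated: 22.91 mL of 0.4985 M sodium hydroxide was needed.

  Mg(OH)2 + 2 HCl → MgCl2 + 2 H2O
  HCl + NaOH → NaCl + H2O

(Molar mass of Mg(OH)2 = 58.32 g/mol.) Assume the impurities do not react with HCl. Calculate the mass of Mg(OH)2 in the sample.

n(HCl) added = 0.09932 × 0.4129 = 0.04101 mol
n(NaOH) used in back-titration = 0.02291 × 0.4985 = 0.01142 mol
n(HCl) left over = 0.01142 mol (1:1 ratio)
n(HCl) consumed by analyte = 0.04101 − 0.01142 = 0.02959 mol
From the 1:2 ratio, n(Mg(OH)2) = 1/2 × 0.02959 = 0.01479 mol
mass of Mg(OH)2 = 0.01479 × 58.32 = 0.8628 g

0.8628 g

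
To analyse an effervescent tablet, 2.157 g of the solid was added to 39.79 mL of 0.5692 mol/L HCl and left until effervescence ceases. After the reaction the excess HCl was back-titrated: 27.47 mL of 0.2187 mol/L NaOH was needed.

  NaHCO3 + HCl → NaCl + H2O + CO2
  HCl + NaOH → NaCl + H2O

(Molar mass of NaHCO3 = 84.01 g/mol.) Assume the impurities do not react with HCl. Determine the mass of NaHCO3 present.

1.398 g

n(HCl) added = 0.03979 × 0.5692 = 0.02265 mol
n(NaOH) used in back-titration = 0.02747 × 0.2187 = 6.008 × 10^-3 mol
n(HCl) left over = 6.008 × 10^-3 mol (1:1 ratio)
n(HCl) consumed by analyte = 0.02265 − 6.008 × 10^-3 = 0.01664 mol
n(NaHCO3) = 0.01664 mol (1:1 ratio)
mass of NaHCO3 = 0.01664 × 84.01 = 1.398 g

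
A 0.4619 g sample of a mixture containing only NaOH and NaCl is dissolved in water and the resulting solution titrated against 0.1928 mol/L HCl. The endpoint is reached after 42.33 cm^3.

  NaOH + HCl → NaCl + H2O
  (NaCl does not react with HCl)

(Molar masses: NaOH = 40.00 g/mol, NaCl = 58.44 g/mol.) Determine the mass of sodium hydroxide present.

n(HCl) = 0.04233 × 0.1928 = 8.161 × 10^-3 mol
Let x = n(NaOH), y = n(NaCl).
Titrant: 1x = 8.161 × 10^-3;  mass: 40.00x + 58.44y = 0.4619
Solving, x = 8.161 × 10^-3 mol, y = 2.318 × 10^-3 mol
mass of NaOH = 8.161 × 10^-3 × 40.00 = 0.3264 g

0.3264 g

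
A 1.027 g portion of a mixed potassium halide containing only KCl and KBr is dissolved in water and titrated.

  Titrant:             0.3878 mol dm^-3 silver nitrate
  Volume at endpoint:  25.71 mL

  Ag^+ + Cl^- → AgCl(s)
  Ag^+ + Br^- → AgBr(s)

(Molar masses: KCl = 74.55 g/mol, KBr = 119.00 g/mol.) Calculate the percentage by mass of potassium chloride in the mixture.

26.04 %

n(AgNO3) = 0.02571 × 0.3878 = 9.970 × 10^-3 mol
Let x = n(KCl), y = n(KBr).
Titrant: 1x + 1y = 9.970 × 10^-3;  mass: 74.55x + 119.00y = 1.027
Solving, x = 3.588 × 10^-3 mol, y = 6.383 × 10^-3 mol
mass of KCl = 3.588 × 10^-3 × 74.55 = 0.2675 g
% KCl = 0.2675 / 1.027 × 100 = 26.04 %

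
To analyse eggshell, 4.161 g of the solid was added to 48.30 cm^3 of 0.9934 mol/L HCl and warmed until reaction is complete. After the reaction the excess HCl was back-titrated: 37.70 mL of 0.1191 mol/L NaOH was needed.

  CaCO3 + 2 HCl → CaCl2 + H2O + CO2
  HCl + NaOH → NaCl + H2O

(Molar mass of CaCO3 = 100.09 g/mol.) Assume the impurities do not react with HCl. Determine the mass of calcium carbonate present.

n(HCl) added = 0.04830 × 0.9934 = 0.04798 mol
n(NaOH) used in back-titration = 0.03770 × 0.1191 = 4.490 × 10^-3 mol
n(HCl) left over = 4.490 × 10^-3 mol (1:1 ratio)
n(HCl) consumed by analyte = 0.04798 − 4.490 × 10^-3 = 0.04349 mol
From the 1:2 ratio, n(CaCO3) = 1/2 × 0.04349 = 0.02175 mol
mass of CaCO3 = 0.02175 × 100.09 = 2.177 g

2.177 g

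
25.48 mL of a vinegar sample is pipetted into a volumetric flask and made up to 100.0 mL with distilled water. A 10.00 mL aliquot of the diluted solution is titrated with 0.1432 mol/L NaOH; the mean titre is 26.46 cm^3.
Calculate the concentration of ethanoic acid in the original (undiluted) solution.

CH3COOH + NaOH → CH3COONa + H2O
n(NaOH) = 0.02646 × 0.1432 = 3.789 × 10^-3 mol
n(CH3COOH) in the aliquot = 3.789 × 10^-3 mol (1:1 ratio)
[CH3COOH]_dilute = 3.789 × 10^-3 / 0.01000 = 0.3789 mol/L
Dilution factor = 100.0 / 25.48 = 3.925
[CH3COOH]_stock = 0.3789 × 3.925 = 1.487 mol/L

1.487 mol/L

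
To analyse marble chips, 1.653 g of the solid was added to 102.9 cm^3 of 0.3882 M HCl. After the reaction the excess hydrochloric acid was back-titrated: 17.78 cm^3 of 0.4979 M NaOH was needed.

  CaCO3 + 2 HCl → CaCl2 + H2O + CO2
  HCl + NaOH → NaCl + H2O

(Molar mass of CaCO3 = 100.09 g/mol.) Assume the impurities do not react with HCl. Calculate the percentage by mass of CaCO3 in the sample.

n(HCl) added = 0.1029 × 0.3882 = 0.03995 mol
n(NaOH) used in back-titration = 0.01778 × 0.4979 = 8.853 × 10^-3 mol
n(HCl) left over = 8.853 × 10^-3 mol (1:1 ratio)
n(HCl) consumed by analyte = 0.03995 − 8.853 × 10^-3 = 0.03109 mol
From the 1:2 ratio, n(CaCO3) = 1/2 × 0.03109 = 0.01555 mol
mass of CaCO3 = 0.01555 × 100.09 = 1.556 g
% CaCO3 = 1.556 / 1.653 × 100 = 94.14 %

94.14 %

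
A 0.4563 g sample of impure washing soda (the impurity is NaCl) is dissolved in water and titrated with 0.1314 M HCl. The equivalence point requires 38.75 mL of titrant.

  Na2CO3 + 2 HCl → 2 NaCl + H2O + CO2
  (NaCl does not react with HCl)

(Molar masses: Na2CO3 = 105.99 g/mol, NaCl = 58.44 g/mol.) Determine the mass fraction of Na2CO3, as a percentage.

59.14 %

n(HCl) = 0.03875 × 0.1314 = 5.092 × 10^-3 mol
Let x = n(Na2CO3), y = n(NaCl).
Titrant: 2x = 5.092 × 10^-3;  mass: 105.99x + 58.44y = 0.4563
Solving, x = 2.546 × 10^-3 mol, y = 3.191 × 10^-3 mol
mass of Na2CO3 = 2.546 × 10^-3 × 105.99 = 0.2698 g
% Na2CO3 = 0.2698 / 0.4563 × 100 = 59.14 %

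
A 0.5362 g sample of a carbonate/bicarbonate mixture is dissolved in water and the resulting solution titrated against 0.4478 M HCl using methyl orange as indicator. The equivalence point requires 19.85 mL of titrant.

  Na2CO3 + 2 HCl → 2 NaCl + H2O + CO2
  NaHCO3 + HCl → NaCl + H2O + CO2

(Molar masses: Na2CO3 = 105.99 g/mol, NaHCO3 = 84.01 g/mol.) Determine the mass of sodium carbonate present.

0.3598 g

n(HCl) = 0.01985 × 0.4478 = 8.889 × 10^-3 mol
Let x = n(Na2CO3), y = n(NaHCO3).
Titrant: 2x + 1y = 8.889 × 10^-3;  mass: 105.99x + 84.01y = 0.5362
Solving, x = 3.394 × 10^-3 mol, y = 2.100 × 10^-3 mol
mass of Na2CO3 = 3.394 × 10^-3 × 105.99 = 0.3598 g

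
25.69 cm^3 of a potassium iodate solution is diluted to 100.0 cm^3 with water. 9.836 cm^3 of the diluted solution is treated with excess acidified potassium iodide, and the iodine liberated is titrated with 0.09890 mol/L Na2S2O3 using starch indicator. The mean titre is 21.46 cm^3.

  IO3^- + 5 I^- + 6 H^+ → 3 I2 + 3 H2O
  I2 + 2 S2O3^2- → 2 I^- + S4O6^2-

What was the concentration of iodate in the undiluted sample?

0.1400 mol/L

n(S2O3^2-) = 0.02146 × 0.09890 = 2.122 × 10^-3 mol
n(I2) = n(S2O3^2-)/2 = 1.061 × 10^-3 mol
From the 1:3 ratio, n(IO3^-) in the aliquot = 1/3 × 1.061 × 10^-3 = 3.537 × 10^-4 mol
[IO3^-]_dilute = 3.537 × 10^-4 / 0.009836 = 0.03596 mol/L
[IO3^-]_original = 0.03596 × 100.0/25.69 = 0.1400 mol/L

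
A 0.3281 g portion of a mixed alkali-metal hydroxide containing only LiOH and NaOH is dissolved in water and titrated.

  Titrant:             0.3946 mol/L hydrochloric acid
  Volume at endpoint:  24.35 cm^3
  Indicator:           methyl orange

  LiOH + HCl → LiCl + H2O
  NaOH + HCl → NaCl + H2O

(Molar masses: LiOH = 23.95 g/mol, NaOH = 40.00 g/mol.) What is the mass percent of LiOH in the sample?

n(HCl) = 0.02435 × 0.3946 = 9.609 × 10^-3 mol
Let x = n(LiOH), y = n(NaOH).
Titrant: 1x + 1y = 9.609 × 10^-3;  mass: 23.95x + 40.00y = 0.3281
Solving, x = 3.504 × 10^-3 mol, y = 6.104 × 10^-3 mol
mass of LiOH = 3.504 × 10^-3 × 23.95 = 0.08392 g
% LiOH = 0.08392 / 0.3281 × 100 = 25.58 %

25.58 %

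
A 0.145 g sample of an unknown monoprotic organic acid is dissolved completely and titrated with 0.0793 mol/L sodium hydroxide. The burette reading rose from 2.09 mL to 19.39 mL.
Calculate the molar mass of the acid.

106 g/mol

n(NaOH) = 0.0173 L × 0.0793 mol/L = 1.37 × 10^-3 mol
n(HA) = 1.37 × 10^-3 mol (1:1 ratio)
M = m / n = 0.145 g / 1.37 × 10^-3 mol = 106 g/mol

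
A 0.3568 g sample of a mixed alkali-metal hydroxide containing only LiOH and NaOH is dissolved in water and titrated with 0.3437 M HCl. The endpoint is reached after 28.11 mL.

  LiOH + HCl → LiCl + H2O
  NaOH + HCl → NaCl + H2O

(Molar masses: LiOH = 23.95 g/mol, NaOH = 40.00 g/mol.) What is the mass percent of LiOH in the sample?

12.40 %

n(HCl) = 0.02811 × 0.3437 = 9.661 × 10^-3 mol
Let x = n(LiOH), y = n(NaOH).
Titrant: 1x + 1y = 9.661 × 10^-3;  mass: 23.95x + 40.00y = 0.3568
Solving, x = 1.848 × 10^-3 mol, y = 7.814 × 10^-3 mol
mass of LiOH = 1.848 × 10^-3 × 23.95 = 0.04425 g
% LiOH = 0.04425 / 0.3568 × 100 = 12.40 %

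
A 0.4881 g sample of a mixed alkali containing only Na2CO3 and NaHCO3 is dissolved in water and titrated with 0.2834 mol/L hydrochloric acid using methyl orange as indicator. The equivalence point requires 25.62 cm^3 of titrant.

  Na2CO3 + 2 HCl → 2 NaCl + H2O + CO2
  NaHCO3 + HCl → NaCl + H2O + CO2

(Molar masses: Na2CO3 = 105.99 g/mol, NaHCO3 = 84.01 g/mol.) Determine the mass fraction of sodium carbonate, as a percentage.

n(HCl) = 0.02562 × 0.2834 = 7.261 × 10^-3 mol
Let x = n(Na2CO3), y = n(NaHCO3).
Titrant: 2x + 1y = 7.261 × 10^-3;  mass: 105.99x + 84.01y = 0.4881
Solving, x = 1.965 × 10^-3 mol, y = 3.331 × 10^-3 mol
mass of Na2CO3 = 1.965 × 10^-3 × 105.99 = 0.2082 g
% Na2CO3 = 0.2082 / 0.4881 × 100 = 42.66 %

42.66 %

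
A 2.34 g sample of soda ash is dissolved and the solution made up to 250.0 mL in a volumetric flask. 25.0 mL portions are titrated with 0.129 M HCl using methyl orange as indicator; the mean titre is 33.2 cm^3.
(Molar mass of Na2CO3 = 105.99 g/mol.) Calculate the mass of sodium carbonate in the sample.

2.27 g

Na2CO3 + 2 HCl → 2 NaCl + H2O + CO2
n(HCl) per titration = 0.0332 × 0.129 = 4.28 × 10^-3 mol
From the 1:2 ratio, n(Na2CO3) in each aliquot = 1/2 × 4.28 × 10^-3 = 2.14 × 10^-3 mol
n(Na2CO3) in the whole flask = 2.14 × 10^-3 × 250.0/25.0 = 0.0214 mol
mass of Na2CO3 = 0.0214 × 105.99 = 2.27 g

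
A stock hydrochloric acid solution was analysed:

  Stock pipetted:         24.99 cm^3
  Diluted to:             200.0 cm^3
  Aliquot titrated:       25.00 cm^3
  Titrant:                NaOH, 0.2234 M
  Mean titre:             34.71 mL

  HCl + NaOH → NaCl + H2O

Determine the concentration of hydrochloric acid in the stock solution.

n(NaOH) = 0.03471 × 0.2234 = 7.754 × 10^-3 mol
n(HCl) in the aliquot = 7.754 × 10^-3 mol (1:1 ratio)
[HCl]_dilute = 7.754 × 10^-3 / 0.02500 = 0.3102 mol/L
Dilution factor = 200.0 / 24.99 = 8.003
[HCl]_stock = 0.3102 × 8.003 = 2.482 mol/L

2.482 M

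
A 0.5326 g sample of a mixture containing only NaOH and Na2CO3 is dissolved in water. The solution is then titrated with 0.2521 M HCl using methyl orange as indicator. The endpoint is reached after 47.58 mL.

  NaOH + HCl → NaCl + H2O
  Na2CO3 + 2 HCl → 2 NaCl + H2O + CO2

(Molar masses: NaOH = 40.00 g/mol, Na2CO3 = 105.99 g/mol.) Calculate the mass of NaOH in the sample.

0.3173 g

n(HCl) = 0.04758 × 0.2521 = 0.01199 mol
Let x = n(NaOH), y = n(Na2CO3).
Titrant: 1x + 2y = 0.01199;  mass: 40.00x + 105.99y = 0.5326
Solving, x = 7.932 × 10^-3 mol, y = 2.032 × 10^-3 mol
mass of NaOH = 7.932 × 10^-3 × 40.00 = 0.3173 g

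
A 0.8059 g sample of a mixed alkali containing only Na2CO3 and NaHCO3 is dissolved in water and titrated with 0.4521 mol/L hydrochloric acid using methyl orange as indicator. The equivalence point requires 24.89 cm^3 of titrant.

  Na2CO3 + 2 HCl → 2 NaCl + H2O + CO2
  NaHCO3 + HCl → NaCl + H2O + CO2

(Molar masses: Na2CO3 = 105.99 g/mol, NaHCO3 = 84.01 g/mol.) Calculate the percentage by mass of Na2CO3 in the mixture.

29.57 %

n(HCl) = 0.02489 × 0.4521 = 0.01125 mol
Let x = n(Na2CO3), y = n(NaHCO3).
Titrant: 2x + 1y = 0.01125;  mass: 105.99x + 84.01y = 0.8059
Solving, x = 2.248 × 10^-3 mol, y = 6.757 × 10^-3 mol
mass of Na2CO3 = 2.248 × 10^-3 × 105.99 = 0.2383 g
% Na2CO3 = 0.2383 / 0.8059 × 100 = 29.57 %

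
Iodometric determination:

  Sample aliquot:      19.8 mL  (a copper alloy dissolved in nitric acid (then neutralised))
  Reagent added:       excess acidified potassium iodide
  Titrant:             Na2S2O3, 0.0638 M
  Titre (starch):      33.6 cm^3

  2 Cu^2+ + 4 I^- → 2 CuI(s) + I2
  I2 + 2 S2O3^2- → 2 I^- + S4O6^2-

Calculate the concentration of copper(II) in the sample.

n(S2O3^2-) = 0.0336 × 0.0638 = 2.14 × 10^-3 mol
n(I2) = n(S2O3^2-)/2 = 1.07 × 10^-3 mol
From the 2:1 ratio, n(Cu2+) in the aliquot = 2/1 × 1.07 × 10^-3 = 2.14 × 10^-3 mol
[Cu2+] = 2.14 × 10^-3 / 0.0198 = 0.108 mol/L

0.108 M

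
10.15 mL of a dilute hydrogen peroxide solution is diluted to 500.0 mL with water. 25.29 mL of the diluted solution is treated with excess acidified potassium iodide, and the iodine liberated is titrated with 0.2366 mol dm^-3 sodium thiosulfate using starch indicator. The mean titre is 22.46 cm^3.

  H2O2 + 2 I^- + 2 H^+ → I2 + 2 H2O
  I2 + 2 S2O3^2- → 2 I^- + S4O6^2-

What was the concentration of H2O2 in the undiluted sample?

5.175 mol/L

n(S2O3^2-) = 0.02246 × 0.2366 = 5.314 × 10^-3 mol
n(I2) = n(S2O3^2-)/2 = 2.657 × 10^-3 mol
n(H2O2) in the aliquot = 2.657 × 10^-3 mol (1:1 ratio)
[H2O2]_dilute = 2.657 × 10^-3 / 0.02529 = 0.1051 mol/L
[H2O2]_original = 0.1051 × 500.0/10.15 = 5.175 mol/L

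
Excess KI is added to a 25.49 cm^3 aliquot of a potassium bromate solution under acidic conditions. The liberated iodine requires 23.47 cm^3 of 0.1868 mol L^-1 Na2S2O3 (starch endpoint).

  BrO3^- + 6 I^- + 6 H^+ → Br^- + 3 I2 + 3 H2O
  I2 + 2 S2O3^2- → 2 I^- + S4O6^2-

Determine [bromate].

n(S2O3^2-) = 0.02347 × 0.1868 = 4.384 × 10^-3 mol
n(I2) = n(S2O3^2-)/2 = 2.192 × 10^-3 mol
From the 1:3 ratio, n(BrO3^-) in the aliquot = 1/3 × 2.192 × 10^-3 = 7.307 × 10^-4 mol
[BrO3^-] = 7.307 × 10^-4 / 0.02549 = 0.02867 mol/L

0.02867 mol/L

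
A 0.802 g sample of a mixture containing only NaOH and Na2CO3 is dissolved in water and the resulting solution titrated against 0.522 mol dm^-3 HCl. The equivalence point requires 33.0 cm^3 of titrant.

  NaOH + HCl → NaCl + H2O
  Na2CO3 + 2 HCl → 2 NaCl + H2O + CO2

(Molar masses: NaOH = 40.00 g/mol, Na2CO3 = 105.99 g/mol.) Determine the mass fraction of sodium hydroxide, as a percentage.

42.6 %

n(HCl) = 0.0330 × 0.522 = 0.0172 mol
Let x = n(NaOH), y = n(Na2CO3).
Titrant: 1x + 2y = 0.0172;  mass: 40.00x + 105.99y = 0.802
Solving, x = 8.53 × 10^-3 mol, y = 4.35 × 10^-3 mol
mass of NaOH = 8.53 × 10^-3 × 40.00 = 0.341 g
% NaOH = 0.341 / 0.802 × 100 = 42.6 %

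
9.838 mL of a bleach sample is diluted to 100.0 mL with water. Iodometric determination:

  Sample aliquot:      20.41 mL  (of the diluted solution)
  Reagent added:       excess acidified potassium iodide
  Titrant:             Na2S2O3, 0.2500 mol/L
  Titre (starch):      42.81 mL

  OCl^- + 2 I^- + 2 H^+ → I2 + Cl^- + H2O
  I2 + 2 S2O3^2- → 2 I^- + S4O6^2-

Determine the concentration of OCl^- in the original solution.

n(S2O3^2-) = 0.04281 × 0.2500 = 0.01070 mol
n(I2) = n(S2O3^2-)/2 = 5.351 × 10^-3 mol
n(OCl^-) in the aliquot = 5.351 × 10^-3 mol (1:1 ratio)
[OCl^-]_dilute = 5.351 × 10^-3 / 0.02041 = 0.2622 mol/L
[OCl^-]_original = 0.2622 × 100.0/9.838 = 2.665 mol/L

2.665 mol/L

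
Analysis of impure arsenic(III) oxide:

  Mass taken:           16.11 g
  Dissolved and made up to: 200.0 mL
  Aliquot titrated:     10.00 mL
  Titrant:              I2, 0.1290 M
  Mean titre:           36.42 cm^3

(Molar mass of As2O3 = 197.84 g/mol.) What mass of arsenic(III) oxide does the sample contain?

As2O3 + 2 I2 + 2 H2O → As2O5 + 4 HI
n(I2) per titration = 0.03642 × 0.1290 = 4.698 × 10^-3 mol
From the 1:2 ratio, n(As2O3) in each aliquot = 1/2 × 4.698 × 10^-3 = 2.349 × 10^-3 mol
n(As2O3) in the whole flask = 2.349 × 10^-3 × 200.0/10.00 = 0.04698 mol
mass of As2O3 = 0.04698 × 197.84 = 9.295 g

9.295 g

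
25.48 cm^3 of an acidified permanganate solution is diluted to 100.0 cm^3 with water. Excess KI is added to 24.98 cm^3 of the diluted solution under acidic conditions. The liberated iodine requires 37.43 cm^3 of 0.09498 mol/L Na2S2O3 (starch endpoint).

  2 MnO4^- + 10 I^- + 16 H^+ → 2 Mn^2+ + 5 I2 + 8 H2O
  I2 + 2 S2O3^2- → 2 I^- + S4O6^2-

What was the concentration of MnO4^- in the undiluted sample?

0.1117 mol/L

n(S2O3^2-) = 0.03743 × 0.09498 = 3.555 × 10^-3 mol
n(I2) = n(S2O3^2-)/2 = 1.778 × 10^-3 mol
From the 2:5 ratio, n(MnO4^-) in the aliquot = 2/5 × 1.778 × 10^-3 = 7.110 × 10^-4 mol
[MnO4^-]_dilute = 7.110 × 10^-4 / 0.02498 = 0.02846 mol/L
[MnO4^-]_original = 0.02846 × 100.0/25.48 = 0.1117 mol/L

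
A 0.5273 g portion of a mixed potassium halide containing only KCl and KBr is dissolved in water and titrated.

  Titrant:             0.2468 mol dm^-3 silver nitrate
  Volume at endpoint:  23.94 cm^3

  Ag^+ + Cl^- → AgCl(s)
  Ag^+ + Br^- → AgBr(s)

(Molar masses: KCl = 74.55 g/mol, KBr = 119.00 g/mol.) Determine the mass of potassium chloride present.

0.2948 g

n(AgNO3) = 0.02394 × 0.2468 = 5.908 × 10^-3 mol
Let x = n(KCl), y = n(KBr).
Titrant: 1x + 1y = 5.908 × 10^-3;  mass: 74.55x + 119.00y = 0.5273
Solving, x = 3.955 × 10^-3 mol, y = 1.953 × 10^-3 mol
mass of KCl = 3.955 × 10^-3 × 74.55 = 0.2948 g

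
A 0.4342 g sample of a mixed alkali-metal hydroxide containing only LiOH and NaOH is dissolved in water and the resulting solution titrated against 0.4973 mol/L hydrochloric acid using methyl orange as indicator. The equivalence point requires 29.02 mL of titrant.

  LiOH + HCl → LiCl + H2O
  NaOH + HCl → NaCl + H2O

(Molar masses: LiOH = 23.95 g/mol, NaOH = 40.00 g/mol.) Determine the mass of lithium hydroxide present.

0.2135 g

n(HCl) = 0.02902 × 0.4973 = 0.01443 mol
Let x = n(LiOH), y = n(NaOH).
Titrant: 1x + 1y = 0.01443;  mass: 23.95x + 40.00y = 0.4342
Solving, x = 8.914 × 10^-3 mol, y = 5.518 × 10^-3 mol
mass of LiOH = 8.914 × 10^-3 × 23.95 = 0.2135 g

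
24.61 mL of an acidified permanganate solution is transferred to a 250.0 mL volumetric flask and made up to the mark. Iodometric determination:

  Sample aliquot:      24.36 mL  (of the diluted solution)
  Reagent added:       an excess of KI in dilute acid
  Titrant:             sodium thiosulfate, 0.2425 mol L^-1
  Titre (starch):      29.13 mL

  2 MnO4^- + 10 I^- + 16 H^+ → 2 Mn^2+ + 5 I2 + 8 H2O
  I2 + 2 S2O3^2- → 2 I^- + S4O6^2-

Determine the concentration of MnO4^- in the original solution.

n(S2O3^2-) = 0.02913 × 0.2425 = 7.064 × 10^-3 mol
n(I2) = n(S2O3^2-)/2 = 3.532 × 10^-3 mol
From the 2:5 ratio, n(MnO4^-) in the aliquot = 2/5 × 3.532 × 10^-3 = 1.413 × 10^-3 mol
[MnO4^-]_dilute = 1.413 × 10^-3 / 0.02436 = 0.05800 mol/L
[MnO4^-]_original = 0.05800 × 250.0/24.61 = 0.5892 mol/L

0.5892 mol/L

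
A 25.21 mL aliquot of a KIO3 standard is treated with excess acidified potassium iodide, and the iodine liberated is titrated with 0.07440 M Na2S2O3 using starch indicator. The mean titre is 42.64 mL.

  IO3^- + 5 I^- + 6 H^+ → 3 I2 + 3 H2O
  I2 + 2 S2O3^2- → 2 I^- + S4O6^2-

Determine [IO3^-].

n(S2O3^2-) = 0.04264 × 0.07440 = 3.172 × 10^-3 mol
n(I2) = n(S2O3^2-)/2 = 1.586 × 10^-3 mol
From the 1:3 ratio, n(IO3^-) in the aliquot = 1/3 × 1.586 × 10^-3 = 5.287 × 10^-4 mol
[IO3^-] = 5.287 × 10^-4 / 0.02521 = 0.02097 mol/L

0.02097 M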